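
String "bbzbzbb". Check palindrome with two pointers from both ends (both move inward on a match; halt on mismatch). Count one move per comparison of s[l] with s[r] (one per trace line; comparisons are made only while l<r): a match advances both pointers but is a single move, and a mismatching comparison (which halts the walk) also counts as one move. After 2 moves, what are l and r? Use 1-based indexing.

l=1 r=7: 'b'=='b', l++,r--
l=2 r=6: 'b'=='b', l++,r--

l=3, r=5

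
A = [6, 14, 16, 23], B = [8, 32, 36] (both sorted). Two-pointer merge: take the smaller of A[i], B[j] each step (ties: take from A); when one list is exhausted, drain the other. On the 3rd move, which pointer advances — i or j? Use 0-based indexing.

i=0 j=0: A[i]=6<=B[j]=8 take 6, i++
i=1 j=0: A[i]=14>B[j]=8 take 8, j++
i=1 j=1: A[i]=14<=B[j]=32 take 14, i++

i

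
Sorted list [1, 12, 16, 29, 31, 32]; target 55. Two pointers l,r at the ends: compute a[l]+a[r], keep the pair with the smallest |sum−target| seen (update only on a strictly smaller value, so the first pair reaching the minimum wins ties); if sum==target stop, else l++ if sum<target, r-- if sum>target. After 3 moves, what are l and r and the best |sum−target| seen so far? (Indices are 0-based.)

l=0 r=5: 1+32=33 d=22 *, l++
l=1 r=5: 12+32=44 d=11 *, l++
l=2 r=5: 16+32=48 d=7 *, l++

l=3, r=5, best |Δ|=7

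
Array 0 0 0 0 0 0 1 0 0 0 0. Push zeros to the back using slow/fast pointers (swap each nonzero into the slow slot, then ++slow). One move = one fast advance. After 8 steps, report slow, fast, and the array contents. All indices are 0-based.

slow=1, fast=8, a=[1, 0, 0, 0, 0, 0, 0, 0, 0, 0, 0]

(s=0,f=0) a[fast]=0 → fast++
(s=0,f=1) a[fast]=0 → fast++
(s=0,f=2) a[fast]=0 → fast++
(s=0,f=3) a[fast]=0 → fast++
(s=0,f=4) a[fast]=0 → fast++
(s=0,f=5) a[fast]=0 → fast++
(s=0,f=6) a[fast]=1≠0 swap→a[0]=1 → slow++,fast++
(s=1,f=7) a[fast]=0 → fast++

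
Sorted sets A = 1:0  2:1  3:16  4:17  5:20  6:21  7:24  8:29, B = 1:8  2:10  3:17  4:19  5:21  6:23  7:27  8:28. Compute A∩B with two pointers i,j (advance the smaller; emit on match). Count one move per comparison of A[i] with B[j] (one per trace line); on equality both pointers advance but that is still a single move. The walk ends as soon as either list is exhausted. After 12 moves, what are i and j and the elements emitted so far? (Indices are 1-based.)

[i=1,j=1] 0<8 → i++
[i=2,j=1] 1<8 → i++
[i=3,j=1] 16>8 → j++
[i=3,j=2] 16>10 → j++
[i=3,j=3] 16<17 → i++
[i=4,j=3] 17==17 emit → i++,j++
[i=5,j=4] 20>19 → j++
[i=5,j=5] 20<21 → i++
[i=6,j=5] 21==21 emit → i++,j++
[i=7,j=6] 24>23 → j++
[i=7,j=7] 24<27 → i++
[i=8,j=7] 29>27 → j++

i=8, j=8, emitted=[17, 21]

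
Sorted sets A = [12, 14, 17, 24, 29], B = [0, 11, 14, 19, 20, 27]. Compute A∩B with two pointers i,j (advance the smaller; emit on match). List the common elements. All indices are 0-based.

i=0 j=0: 12>0, j++
i=0 j=1: 12>11, j++
i=0 j=2: 12<14, i++
i=1 j=2: 14==14 emit, i++,j++
i=2 j=3: 17<19, i++
i=3 j=3: 24>19, j++
i=3 j=4: 24>20, j++
i=3 j=5: 24<27, i++
i=4 j=5: 29>27, j++

intersection = [14]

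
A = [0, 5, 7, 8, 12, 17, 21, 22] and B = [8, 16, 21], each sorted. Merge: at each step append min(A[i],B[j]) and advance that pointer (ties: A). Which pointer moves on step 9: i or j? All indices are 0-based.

i

[i=0,j=0] A[i]=0<=B[j]=8 take 0 → i++
[i=1,j=0] A[i]=5<=B[j]=8 take 5 → i++
[i=2,j=0] A[i]=7<=B[j]=8 take 7 → i++
[i=3,j=0] A[i]=8<=B[j]=8 take 8 → i++
[i=4,j=0] A[i]=12>B[j]=8 take 8 → j++
[i=4,j=1] A[i]=12<=B[j]=16 take 12 → i++
[i=5,j=1] A[i]=17>B[j]=16 take 16 → j++
[i=5,j=2] A[i]=17<=B[j]=21 take 17 → i++
[i=6,j=2] A[i]=21<=B[j]=21 take 21 → i++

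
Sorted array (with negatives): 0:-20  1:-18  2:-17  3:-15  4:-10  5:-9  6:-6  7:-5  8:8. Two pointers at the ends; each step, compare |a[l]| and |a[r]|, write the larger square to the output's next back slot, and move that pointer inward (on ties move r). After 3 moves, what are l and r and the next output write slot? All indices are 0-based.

l=0 r=8: |-20|>|8| out[8]=400, l++
l=1 r=8: |-18|>|8| out[7]=324, l++
l=2 r=8: |-17|>|8| out[6]=289, l++

l=3, r=8, next write slot=5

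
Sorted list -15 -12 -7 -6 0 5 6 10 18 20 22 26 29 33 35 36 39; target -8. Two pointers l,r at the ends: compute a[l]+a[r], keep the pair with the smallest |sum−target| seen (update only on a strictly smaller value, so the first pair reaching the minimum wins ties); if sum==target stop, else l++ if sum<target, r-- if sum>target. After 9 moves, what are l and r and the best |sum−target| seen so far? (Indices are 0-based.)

l=0, r=7, best |Δ|=11

l=0 r=16: -15+39=24 d=32 *, r--
l=0 r=15: -15+36=21 d=29 *, r--
l=0 r=14: -15+35=20 d=28 *, r--
l=0 r=13: -15+33=18 d=26 *, r--
l=0 r=12: -15+29=14 d=22 *, r--
l=0 r=11: -15+26=11 d=19 *, r--
l=0 r=10: -15+22=7 d=15 *, r--
l=0 r=9: -15+20=5 d=13 *, r--
l=0 r=8: -15+18=3 d=11 *, r--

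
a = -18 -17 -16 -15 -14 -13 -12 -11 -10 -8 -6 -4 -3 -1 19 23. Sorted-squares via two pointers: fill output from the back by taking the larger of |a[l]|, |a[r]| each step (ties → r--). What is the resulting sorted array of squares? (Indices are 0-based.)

[0,15] |-18|<=|23| out[15]=529 → r--
[0,14] |-18|<=|19| out[14]=361 → r--
[0,13] |-18|>|-1| out[13]=324 → l++
[1,13] |-17|>|-1| out[12]=289 → l++
[2,13] |-16|>|-1| out[11]=256 → l++
[3,13] |-15|>|-1| out[10]=225 → l++
[4,13] |-14|>|-1| out[9]=196 → l++
[5,13] |-13|>|-1| out[8]=169 → l++
[6,13] |-12|>|-1| out[7]=144 → l++
[7,13] |-11|>|-1| out[6]=121 → l++
[8,13] |-10|>|-1| out[5]=100 → l++
[9,13] |-8|>|-1| out[4]=64 → l++
[10,13] |-6|>|-1| out[3]=36 → l++
[11,13] |-4|>|-1| out[2]=16 → l++
[12,13] |-3|>|-1| out[1]=9 → l++
[13,13] |-1|<=|-1| out[0]=1 → r--

[1, 9, 16, 36, 64, 100, 121, 144, 169, 196, 225, 256, 289, 324, 361, 529]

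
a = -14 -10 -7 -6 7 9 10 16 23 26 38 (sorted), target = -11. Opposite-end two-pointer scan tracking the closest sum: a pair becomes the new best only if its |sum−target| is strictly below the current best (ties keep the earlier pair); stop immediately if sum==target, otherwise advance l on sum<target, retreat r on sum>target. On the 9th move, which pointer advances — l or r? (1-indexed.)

l

[1,11] -14+38=24 d=35 * → r--
[1,10] -14+26=12 d=23 * → r--
[1,9] -14+23=9 d=20 * → r--
[1,8] -14+16=2 d=13 * → r--
[1,7] -14+10=-4 d=7 * → r--
[1,6] -14+9=-5 d=6 * → r--
[1,5] -14+7=-7 d=4 * → r--
[1,4] -14+-6=-20 d=9 → l++
[2,4] -10+-6=-16 d=5 → l++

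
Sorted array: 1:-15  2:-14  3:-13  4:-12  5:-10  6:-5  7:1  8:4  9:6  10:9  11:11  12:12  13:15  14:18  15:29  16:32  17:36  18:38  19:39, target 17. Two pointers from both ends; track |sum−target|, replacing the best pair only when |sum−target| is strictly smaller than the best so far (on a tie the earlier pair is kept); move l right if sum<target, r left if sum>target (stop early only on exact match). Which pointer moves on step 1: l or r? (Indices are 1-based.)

r

[1,19] -15+39=24 d=7 * → r--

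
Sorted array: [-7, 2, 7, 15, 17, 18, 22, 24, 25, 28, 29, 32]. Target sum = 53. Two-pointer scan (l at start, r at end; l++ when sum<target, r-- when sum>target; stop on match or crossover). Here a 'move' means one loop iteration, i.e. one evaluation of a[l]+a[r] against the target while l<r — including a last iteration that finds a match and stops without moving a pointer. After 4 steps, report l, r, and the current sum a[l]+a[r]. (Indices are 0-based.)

l=4, r=11, sum=49

[0,11] -7+32=25 <53 → l++
[1,11] 2+32=34 <53 → l++
[2,11] 7+32=39 <53 → l++
[3,11] 15+32=47 <53 → l++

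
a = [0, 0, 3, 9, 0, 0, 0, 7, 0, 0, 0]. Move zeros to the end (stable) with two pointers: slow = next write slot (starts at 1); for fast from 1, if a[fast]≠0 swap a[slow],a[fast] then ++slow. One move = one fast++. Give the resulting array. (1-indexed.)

[3, 9, 7, 0, 0, 0, 0, 0, 0, 0, 0]

(s=1,f=1) a[fast]=0 → fast++
(s=1,f=2) a[fast]=0 → fast++
(s=1,f=3) a[fast]=3≠0 swap→a[1]=3 → slow++,fast++
(s=2,f=4) a[fast]=9≠0 swap→a[2]=9 → slow++,fast++
(s=3,f=5) a[fast]=0 → fast++
(s=3,f=6) a[fast]=0 → fast++
(s=3,f=7) a[fast]=0 → fast++
(s=3,f=8) a[fast]=7≠0 swap→a[3]=7 → slow++,fast++
(s=4,f=9) a[fast]=0 → fast++
(s=4,f=10) a[fast]=0 → fast++
(s=4,f=11) a[fast]=0 → fast++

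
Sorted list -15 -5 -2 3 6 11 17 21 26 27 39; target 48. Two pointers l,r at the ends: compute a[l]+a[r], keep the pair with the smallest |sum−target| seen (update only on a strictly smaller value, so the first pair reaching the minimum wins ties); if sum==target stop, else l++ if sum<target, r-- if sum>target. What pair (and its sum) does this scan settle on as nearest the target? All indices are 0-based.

l=0 r=10: -15+39=24 d=24 *, l++
l=1 r=10: -5+39=34 d=14 *, l++
l=2 r=10: -2+39=37 d=11 *, l++
l=3 r=10: 3+39=42 d=6 *, l++
l=4 r=10: 6+39=45 d=3 *, l++
l=5 r=10: 11+39=50 d=2 *, r--
l=5 r=9: 11+27=38 d=10, l++
l=6 r=9: 17+27=44 d=4, l++
l=7 r=9: 21+27=48 d=0 *, stop

pair (21, 27) with sum 48 (|Δ|=0)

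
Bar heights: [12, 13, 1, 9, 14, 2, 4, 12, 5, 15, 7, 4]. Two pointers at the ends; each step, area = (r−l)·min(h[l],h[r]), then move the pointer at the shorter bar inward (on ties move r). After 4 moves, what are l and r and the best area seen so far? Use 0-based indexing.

l=2, r=9, best area=108

l=0 r=11: min(12,4)*11=44 best=44 *, r--
l=0 r=10: min(12,7)*10=70 best=70 *, r--
l=0 r=9: min(12,15)*9=108 best=108 *, l++
l=1 r=9: min(13,15)*8=104 best=108, l++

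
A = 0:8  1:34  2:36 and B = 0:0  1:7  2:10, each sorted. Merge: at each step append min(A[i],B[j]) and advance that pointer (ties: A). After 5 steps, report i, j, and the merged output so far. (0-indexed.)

i=0 j=0: A[i]=8>B[j]=0 take 0, j++
i=0 j=1: A[i]=8>B[j]=7 take 7, j++
i=0 j=2: A[i]=8<=B[j]=10 take 8, i++
i=1 j=2: A[i]=34>B[j]=10 take 10, j++
i=1 j=3: B done, take A[i]=34, i++

i=2, j=3, merged so far=[0, 7, 8, 10, 34]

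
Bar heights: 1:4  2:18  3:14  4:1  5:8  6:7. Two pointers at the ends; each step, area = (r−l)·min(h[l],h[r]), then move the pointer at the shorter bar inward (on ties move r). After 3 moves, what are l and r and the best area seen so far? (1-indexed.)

[1,6] min(4,7)*5=20 best=20 * → l++
[2,6] min(18,7)*4=28 best=28 * → r--
[2,5] min(18,8)*3=24 best=28 → r--

l=2, r=4, best area=28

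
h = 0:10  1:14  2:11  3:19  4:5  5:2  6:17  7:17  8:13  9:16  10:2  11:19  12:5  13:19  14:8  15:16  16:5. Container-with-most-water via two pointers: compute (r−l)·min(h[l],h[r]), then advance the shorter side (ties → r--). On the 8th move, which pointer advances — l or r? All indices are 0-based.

l=0 r=16: min(10,5)*16=80 best=80 *, r--
l=0 r=15: min(10,16)*15=150 best=150 *, l++
l=1 r=15: min(14,16)*14=196 best=196 *, l++
l=2 r=15: min(11,16)*13=143 best=196, l++
l=3 r=15: min(19,16)*12=192 best=196, r--
l=3 r=14: min(19,8)*11=88 best=196, r--
l=3 r=13: min(19,19)*10=190 best=196, r--
l=3 r=12: min(19,5)*9=45 best=196, r--

r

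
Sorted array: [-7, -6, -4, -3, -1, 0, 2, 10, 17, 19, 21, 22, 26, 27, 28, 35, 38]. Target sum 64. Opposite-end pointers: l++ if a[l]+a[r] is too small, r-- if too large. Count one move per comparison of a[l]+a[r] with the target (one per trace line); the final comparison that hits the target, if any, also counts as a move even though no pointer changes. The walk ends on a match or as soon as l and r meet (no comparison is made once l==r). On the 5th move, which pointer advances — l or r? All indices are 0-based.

l

l=0 r=16: -7+38=31 <64, l++
l=1 r=16: -6+38=32 <64, l++
l=2 r=16: -4+38=34 <64, l++
l=3 r=16: -3+38=35 <64, l++
l=4 r=16: -1+38=37 <64, l++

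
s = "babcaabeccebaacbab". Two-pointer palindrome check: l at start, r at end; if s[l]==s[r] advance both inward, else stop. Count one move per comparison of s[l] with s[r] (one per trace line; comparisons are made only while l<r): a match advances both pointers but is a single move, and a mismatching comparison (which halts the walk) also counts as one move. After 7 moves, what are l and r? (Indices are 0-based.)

l=7, r=10

[0,17] 'b'=='b' → l++,r--
[1,16] 'a'=='a' → l++,r--
[2,15] 'b'=='b' → l++,r--
[3,14] 'c'=='c' → l++,r--
[4,13] 'a'=='a' → l++,r--
[5,12] 'a'=='a' → l++,r--
[6,11] 'b'=='b' → l++,r--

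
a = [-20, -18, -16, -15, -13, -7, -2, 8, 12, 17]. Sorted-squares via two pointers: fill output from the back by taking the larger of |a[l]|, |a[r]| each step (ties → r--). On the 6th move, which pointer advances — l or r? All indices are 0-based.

l

l=0 r=9: |-20|>|17| out[9]=400, l++
l=1 r=9: |-18|>|17| out[8]=324, l++
l=2 r=9: |-16|<=|17| out[7]=289, r--
l=2 r=8: |-16|>|12| out[6]=256, l++
l=3 r=8: |-15|>|12| out[5]=225, l++
l=4 r=8: |-13|>|12| out[4]=169, l++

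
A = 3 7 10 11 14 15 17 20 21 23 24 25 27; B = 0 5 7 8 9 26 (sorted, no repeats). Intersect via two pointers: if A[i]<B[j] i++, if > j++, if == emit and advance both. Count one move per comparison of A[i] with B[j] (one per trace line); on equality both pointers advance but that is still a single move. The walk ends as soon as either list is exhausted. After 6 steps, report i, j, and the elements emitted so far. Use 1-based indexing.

i=3, j=6, emitted=[7]

i=1 j=1: 3>0, j++
i=1 j=2: 3<5, i++
i=2 j=2: 7>5, j++
i=2 j=3: 7==7 emit, i++,j++
i=3 j=4: 10>8, j++
i=3 j=5: 10>9, j++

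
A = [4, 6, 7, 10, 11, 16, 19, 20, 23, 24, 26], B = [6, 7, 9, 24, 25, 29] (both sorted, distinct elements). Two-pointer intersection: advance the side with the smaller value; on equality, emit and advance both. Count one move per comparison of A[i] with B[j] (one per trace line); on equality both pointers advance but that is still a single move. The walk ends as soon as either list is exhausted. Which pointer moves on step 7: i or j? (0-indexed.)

i

i=0 j=0: 4<6, i++
i=1 j=0: 6==6 emit, i++,j++
i=2 j=1: 7==7 emit, i++,j++
i=3 j=2: 10>9, j++
i=3 j=3: 10<24, i++
i=4 j=3: 11<24, i++
i=5 j=3: 16<24, i++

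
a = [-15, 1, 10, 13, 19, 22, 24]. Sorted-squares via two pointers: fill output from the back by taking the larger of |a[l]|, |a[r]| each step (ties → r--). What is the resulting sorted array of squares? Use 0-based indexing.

[1, 100, 169, 225, 361, 484, 576]

l=0 r=6: |-15|<=|24| out[6]=576, r--
l=0 r=5: |-15|<=|22| out[5]=484, r--
l=0 r=4: |-15|<=|19| out[4]=361, r--
l=0 r=3: |-15|>|13| out[3]=225, l++
l=1 r=3: |1|<=|13| out[2]=169, r--
l=1 r=2: |1|<=|10| out[1]=100, r--
l=1 r=1: |1|<=|1| out[0]=1, r--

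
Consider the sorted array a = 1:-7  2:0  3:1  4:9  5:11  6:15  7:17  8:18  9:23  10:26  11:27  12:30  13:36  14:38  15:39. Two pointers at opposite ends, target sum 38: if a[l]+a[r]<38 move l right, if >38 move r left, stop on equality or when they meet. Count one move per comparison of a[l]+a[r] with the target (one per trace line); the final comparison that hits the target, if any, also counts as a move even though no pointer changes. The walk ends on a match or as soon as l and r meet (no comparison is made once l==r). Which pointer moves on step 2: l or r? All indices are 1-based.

r

[1,15] -7+39=32 <38 → l++
[2,15] 0+39=39 >38 → r--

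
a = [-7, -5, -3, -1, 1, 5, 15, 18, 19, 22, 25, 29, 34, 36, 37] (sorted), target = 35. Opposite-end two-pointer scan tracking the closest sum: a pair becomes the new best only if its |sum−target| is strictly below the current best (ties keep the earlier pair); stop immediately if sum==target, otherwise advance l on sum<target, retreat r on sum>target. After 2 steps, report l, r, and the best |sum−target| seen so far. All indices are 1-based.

l=1 r=15: -7+37=30 d=5 *, l++
l=2 r=15: -5+37=32 d=3 *, l++

l=3, r=15, best |Δ|=3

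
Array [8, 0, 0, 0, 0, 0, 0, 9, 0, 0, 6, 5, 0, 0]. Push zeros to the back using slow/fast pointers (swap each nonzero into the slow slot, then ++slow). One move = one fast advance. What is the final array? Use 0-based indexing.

[8, 9, 6, 5, 0, 0, 0, 0, 0, 0, 0, 0, 0, 0]

slow=0 fast=0: a[fast]=8≠0 swap→a[0]=8, slow++,fast++
slow=1 fast=1: a[fast]=0, fast++
slow=1 fast=2: a[fast]=0, fast++
slow=1 fast=3: a[fast]=0, fast++
slow=1 fast=4: a[fast]=0, fast++
slow=1 fast=5: a[fast]=0, fast++
slow=1 fast=6: a[fast]=0, fast++
slow=1 fast=7: a[fast]=9≠0 swap→a[1]=9, slow++,fast++
slow=2 fast=8: a[fast]=0, fast++
slow=2 fast=9: a[fast]=0, fast++
slow=2 fast=10: a[fast]=6≠0 swap→a[2]=6, slow++,fast++
slow=3 fast=11: a[fast]=5≠0 swap→a[3]=5, slow++,fast++
slow=4 fast=12: a[fast]=0, fast++
slow=4 fast=13: a[fast]=0, fast++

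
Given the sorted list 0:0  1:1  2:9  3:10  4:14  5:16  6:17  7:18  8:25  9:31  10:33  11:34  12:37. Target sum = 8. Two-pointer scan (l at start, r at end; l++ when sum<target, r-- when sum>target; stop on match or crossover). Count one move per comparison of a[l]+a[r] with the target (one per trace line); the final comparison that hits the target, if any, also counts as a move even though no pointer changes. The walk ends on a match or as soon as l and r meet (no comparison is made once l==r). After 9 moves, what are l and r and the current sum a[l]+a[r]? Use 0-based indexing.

l=0, r=3, sum=10

l=0 r=12: 0+37=37 >8, r--
l=0 r=11: 0+34=34 >8, r--
l=0 r=10: 0+33=33 >8, r--
l=0 r=9: 0+31=31 >8, r--
l=0 r=8: 0+25=25 >8, r--
l=0 r=7: 0+18=18 >8, r--
l=0 r=6: 0+17=17 >8, r--
l=0 r=5: 0+16=16 >8, r--
l=0 r=4: 0+14=14 >8, r--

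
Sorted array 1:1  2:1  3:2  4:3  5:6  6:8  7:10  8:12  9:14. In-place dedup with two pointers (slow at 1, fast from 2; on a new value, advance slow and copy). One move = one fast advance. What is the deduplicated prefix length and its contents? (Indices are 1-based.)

slow=1 fast=2: a[fast]=1=a[slow] dup, fast++
slow=1 fast=3: a[fast]=2≠a[slow]=1 write a[2]=2, slow++,fast++
slow=2 fast=4: a[fast]=3≠a[slow]=2 write a[3]=3, slow++,fast++
slow=3 fast=5: a[fast]=6≠a[slow]=3 write a[4]=6, slow++,fast++
slow=4 fast=6: a[fast]=8≠a[slow]=6 write a[5]=8, slow++,fast++
slow=5 fast=7: a[fast]=10≠a[slow]=8 write a[6]=10, slow++,fast++
slow=6 fast=8: a[fast]=12≠a[slow]=10 write a[7]=12, slow++,fast++
slow=7 fast=9: a[fast]=14≠a[slow]=12 write a[8]=14, slow++,fast++

length 8; prefix = [1, 2, 3, 6, 8, 10, 12, 14]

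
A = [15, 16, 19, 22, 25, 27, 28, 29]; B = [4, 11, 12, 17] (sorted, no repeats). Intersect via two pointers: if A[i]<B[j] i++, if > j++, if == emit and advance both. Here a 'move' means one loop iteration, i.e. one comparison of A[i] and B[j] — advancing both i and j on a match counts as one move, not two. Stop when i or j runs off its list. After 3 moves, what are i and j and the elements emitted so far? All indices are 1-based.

i=1, j=4, emitted=[]

i=1 j=1: 15>4, j++
i=1 j=2: 15>11, j++
i=1 j=3: 15>12, j++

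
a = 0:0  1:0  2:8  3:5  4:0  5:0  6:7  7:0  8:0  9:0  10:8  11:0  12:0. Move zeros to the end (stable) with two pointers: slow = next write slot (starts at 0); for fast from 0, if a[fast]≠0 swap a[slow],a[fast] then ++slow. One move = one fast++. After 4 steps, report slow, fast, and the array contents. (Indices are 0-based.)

slow=2, fast=4, a=[8, 5, 0, 0, 0, 0, 7, 0, 0, 0, 8, 0, 0]

slow=0 fast=0: a[fast]=0, fast++
slow=0 fast=1: a[fast]=0, fast++
slow=0 fast=2: a[fast]=8≠0 swap→a[0]=8, slow++,fast++
slow=1 fast=3: a[fast]=5≠0 swap→a[1]=5, slow++,fast++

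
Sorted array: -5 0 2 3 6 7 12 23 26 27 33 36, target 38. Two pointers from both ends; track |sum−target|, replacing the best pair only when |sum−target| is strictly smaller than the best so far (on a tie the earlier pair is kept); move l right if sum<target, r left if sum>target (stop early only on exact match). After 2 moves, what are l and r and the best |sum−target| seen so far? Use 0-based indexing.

[0,11] -5+36=31 d=7 * → l++
[1,11] 0+36=36 d=2 * → l++

l=2, r=11, best |Δ|=2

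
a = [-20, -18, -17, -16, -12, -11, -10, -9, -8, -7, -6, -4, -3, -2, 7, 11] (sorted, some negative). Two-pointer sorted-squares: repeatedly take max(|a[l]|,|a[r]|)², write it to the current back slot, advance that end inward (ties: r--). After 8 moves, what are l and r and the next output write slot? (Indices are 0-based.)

l=0 r=15: |-20|>|11| out[15]=400, l++
l=1 r=15: |-18|>|11| out[14]=324, l++
l=2 r=15: |-17|>|11| out[13]=289, l++
l=3 r=15: |-16|>|11| out[12]=256, l++
l=4 r=15: |-12|>|11| out[11]=144, l++
l=5 r=15: |-11|<=|11| out[10]=121, r--
l=5 r=14: |-11|>|7| out[9]=121, l++
l=6 r=14: |-10|>|7| out[8]=100, l++

l=7, r=14, next write slot=7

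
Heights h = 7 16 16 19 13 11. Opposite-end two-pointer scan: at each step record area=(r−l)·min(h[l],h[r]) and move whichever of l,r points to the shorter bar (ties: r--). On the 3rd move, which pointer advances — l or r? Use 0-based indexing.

r

l=0 r=5: min(7,11)*5=35 best=35 *, l++
l=1 r=5: min(16,11)*4=44 best=44 *, r--
l=1 r=4: min(16,13)*3=39 best=44, r--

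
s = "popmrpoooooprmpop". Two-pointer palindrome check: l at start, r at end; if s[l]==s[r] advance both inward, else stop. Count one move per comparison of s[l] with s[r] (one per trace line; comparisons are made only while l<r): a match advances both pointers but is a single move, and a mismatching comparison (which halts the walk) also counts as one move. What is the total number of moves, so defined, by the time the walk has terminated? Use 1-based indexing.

8 moves

l=1 r=17: 'p'=='p', l++,r--
l=2 r=16: 'o'=='o', l++,r--
l=3 r=15: 'p'=='p', l++,r--
l=4 r=14: 'm'=='m', l++,r--
l=5 r=13: 'r'=='r', l++,r--
l=6 r=12: 'p'=='p', l++,r--
l=7 r=11: 'o'=='o', l++,r--
l=8 r=10: 'o'=='o', l++,r--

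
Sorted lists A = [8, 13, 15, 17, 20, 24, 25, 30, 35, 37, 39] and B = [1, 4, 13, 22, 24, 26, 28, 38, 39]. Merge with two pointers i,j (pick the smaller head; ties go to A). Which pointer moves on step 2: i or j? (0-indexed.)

j

[i=0,j=0] A[i]=8>B[j]=1 take 1 → j++
[i=0,j=1] A[i]=8>B[j]=4 take 4 → j++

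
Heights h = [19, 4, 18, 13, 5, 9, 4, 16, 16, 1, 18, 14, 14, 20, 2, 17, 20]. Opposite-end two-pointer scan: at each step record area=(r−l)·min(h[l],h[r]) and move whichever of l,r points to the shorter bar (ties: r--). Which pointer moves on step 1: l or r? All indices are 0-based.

l

[0,16] min(19,20)*16=304 best=304 * → l++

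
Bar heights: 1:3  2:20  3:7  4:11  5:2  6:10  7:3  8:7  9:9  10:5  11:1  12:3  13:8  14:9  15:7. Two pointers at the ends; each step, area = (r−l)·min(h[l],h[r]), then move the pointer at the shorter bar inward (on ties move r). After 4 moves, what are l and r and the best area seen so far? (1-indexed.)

l=1 r=15: min(3,7)*14=42 best=42 *, l++
l=2 r=15: min(20,7)*13=91 best=91 *, r--
l=2 r=14: min(20,9)*12=108 best=108 *, r--
l=2 r=13: min(20,8)*11=88 best=108, r--

l=2, r=12, best area=108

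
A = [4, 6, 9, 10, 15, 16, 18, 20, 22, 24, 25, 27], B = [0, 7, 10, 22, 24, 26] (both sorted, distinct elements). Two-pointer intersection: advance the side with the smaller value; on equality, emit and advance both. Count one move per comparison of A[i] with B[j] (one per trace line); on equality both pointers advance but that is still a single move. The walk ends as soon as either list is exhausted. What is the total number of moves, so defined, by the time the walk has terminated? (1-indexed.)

i=1 j=1: 4>0, j++
i=1 j=2: 4<7, i++
i=2 j=2: 6<7, i++
i=3 j=2: 9>7, j++
i=3 j=3: 9<10, i++
i=4 j=3: 10==10 emit, i++,j++
i=5 j=4: 15<22, i++
i=6 j=4: 16<22, i++
i=7 j=4: 18<22, i++
i=8 j=4: 20<22, i++
i=9 j=4: 22==22 emit, i++,j++
i=10 j=5: 24==24 emit, i++,j++
i=11 j=6: 25<26, i++
i=12 j=6: 27>26, j++

14 moves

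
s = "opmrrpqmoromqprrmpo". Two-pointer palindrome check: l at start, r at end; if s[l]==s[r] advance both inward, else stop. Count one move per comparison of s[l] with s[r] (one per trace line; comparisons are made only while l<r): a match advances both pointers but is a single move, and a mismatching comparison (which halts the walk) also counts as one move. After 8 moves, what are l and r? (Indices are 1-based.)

l=9, r=11

[1,19] 'o'=='o' → l++,r--
[2,18] 'p'=='p' → l++,r--
[3,17] 'm'=='m' → l++,r--
[4,16] 'r'=='r' → l++,r--
[5,15] 'r'=='r' → l++,r--
[6,14] 'p'=='p' → l++,r--
[7,13] 'q'=='q' → l++,r--
[8,12] 'm'=='m' → l++,r--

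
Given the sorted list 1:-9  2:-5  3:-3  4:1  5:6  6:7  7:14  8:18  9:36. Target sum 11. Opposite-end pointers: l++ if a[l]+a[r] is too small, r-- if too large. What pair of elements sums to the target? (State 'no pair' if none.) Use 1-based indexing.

(-3, 14)

l=1 r=9: -9+36=27 >11, r--
l=1 r=8: -9+18=9 <11, l++
l=2 r=8: -5+18=13 >11, r--
l=2 r=7: -5+14=9 <11, l++
l=3 r=7: -3+14=11, found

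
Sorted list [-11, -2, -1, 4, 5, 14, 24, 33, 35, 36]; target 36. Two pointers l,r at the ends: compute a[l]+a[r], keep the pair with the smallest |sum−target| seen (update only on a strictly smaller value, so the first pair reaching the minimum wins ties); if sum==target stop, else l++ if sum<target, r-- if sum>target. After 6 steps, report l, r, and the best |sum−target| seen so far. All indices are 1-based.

l=1 r=10: -11+36=25 d=11 *, l++
l=2 r=10: -2+36=34 d=2 *, l++
l=3 r=10: -1+36=35 d=1 *, l++
l=4 r=10: 4+36=40 d=4, r--
l=4 r=9: 4+35=39 d=3, r--
l=4 r=8: 4+33=37 d=1, r--

l=4, r=7, best |Δ|=1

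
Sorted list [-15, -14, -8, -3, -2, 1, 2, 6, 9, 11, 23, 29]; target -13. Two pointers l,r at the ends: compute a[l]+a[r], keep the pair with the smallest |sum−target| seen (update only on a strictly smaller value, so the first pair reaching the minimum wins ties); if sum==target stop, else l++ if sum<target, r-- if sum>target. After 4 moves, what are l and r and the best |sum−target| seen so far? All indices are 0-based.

l=0, r=7, best |Δ|=7

[0,11] -15+29=14 d=27 * → r--
[0,10] -15+23=8 d=21 * → r--
[0,9] -15+11=-4 d=9 * → r--
[0,8] -15+9=-6 d=7 * → r--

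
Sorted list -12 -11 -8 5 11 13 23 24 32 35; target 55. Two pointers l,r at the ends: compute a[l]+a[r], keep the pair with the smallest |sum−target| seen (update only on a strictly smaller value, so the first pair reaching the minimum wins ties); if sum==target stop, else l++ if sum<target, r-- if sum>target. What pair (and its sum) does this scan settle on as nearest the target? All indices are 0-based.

pair (23, 32) with sum 55 (|Δ|=0)

[0,9] -12+35=23 d=32 * → l++
[1,9] -11+35=24 d=31 * → l++
[2,9] -8+35=27 d=28 * → l++
[3,9] 5+35=40 d=15 * → l++
[4,9] 11+35=46 d=9 * → l++
[5,9] 13+35=48 d=7 * → l++
[6,9] 23+35=58 d=3 * → r--
[6,8] 23+32=55 d=0 * → stop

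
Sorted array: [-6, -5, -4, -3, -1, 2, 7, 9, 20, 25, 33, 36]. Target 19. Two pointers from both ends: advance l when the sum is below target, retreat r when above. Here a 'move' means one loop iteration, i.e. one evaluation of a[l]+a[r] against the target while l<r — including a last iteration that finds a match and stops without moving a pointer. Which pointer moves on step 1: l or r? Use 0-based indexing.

r

[0,11] -6+36=30 >19 → r--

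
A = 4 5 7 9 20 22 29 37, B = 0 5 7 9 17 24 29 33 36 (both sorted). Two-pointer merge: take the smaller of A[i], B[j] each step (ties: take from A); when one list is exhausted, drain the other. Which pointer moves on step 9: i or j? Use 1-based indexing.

i=1 j=1: A[i]=4>B[j]=0 take 0, j++
i=1 j=2: A[i]=4<=B[j]=5 take 4, i++
i=2 j=2: A[i]=5<=B[j]=5 take 5, i++
i=3 j=2: A[i]=7>B[j]=5 take 5, j++
i=3 j=3: A[i]=7<=B[j]=7 take 7, i++
i=4 j=3: A[i]=9>B[j]=7 take 7, j++
i=4 j=4: A[i]=9<=B[j]=9 take 9, i++
i=5 j=4: A[i]=20>B[j]=9 take 9, j++
i=5 j=5: A[i]=20>B[j]=17 take 17, j++

j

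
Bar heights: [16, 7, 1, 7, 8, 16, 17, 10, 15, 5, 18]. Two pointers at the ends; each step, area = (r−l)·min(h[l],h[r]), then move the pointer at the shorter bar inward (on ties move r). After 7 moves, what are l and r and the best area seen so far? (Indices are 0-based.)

l=0 r=10: min(16,18)*10=160 best=160 *, l++
l=1 r=10: min(7,18)*9=63 best=160, l++
l=2 r=10: min(1,18)*8=8 best=160, l++
l=3 r=10: min(7,18)*7=49 best=160, l++
l=4 r=10: min(8,18)*6=48 best=160, l++
l=5 r=10: min(16,18)*5=80 best=160, l++
l=6 r=10: min(17,18)*4=68 best=160, l++

l=7, r=10, best area=160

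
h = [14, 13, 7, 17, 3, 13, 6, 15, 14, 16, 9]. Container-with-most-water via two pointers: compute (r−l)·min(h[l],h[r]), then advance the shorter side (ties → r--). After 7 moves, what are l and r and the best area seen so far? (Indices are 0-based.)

l=3, r=6, best area=126

l=0 r=10: min(14,9)*10=90 best=90 *, r--
l=0 r=9: min(14,16)*9=126 best=126 *, l++
l=1 r=9: min(13,16)*8=104 best=126, l++
l=2 r=9: min(7,16)*7=49 best=126, l++
l=3 r=9: min(17,16)*6=96 best=126, r--
l=3 r=8: min(17,14)*5=70 best=126, r--
l=3 r=7: min(17,15)*4=60 best=126, r--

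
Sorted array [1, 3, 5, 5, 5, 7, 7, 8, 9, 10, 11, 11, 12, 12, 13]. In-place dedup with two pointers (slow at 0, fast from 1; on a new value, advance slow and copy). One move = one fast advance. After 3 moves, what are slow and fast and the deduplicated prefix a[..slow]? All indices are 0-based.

slow=0 fast=1: a[fast]=3≠a[slow]=1 write a[1]=3, slow++,fast++
slow=1 fast=2: a[fast]=5≠a[slow]=3 write a[2]=5, slow++,fast++
slow=2 fast=3: a[fast]=5=a[slow] dup, fast++

slow=2, fast=4, prefix=[1, 3, 5]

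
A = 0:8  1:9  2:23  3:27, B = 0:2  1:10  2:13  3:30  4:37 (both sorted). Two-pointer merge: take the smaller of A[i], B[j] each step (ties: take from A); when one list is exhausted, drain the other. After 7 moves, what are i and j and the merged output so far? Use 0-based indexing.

i=4, j=3, merged so far=[2, 8, 9, 10, 13, 23, 27]

i=0 j=0: A[i]=8>B[j]=2 take 2, j++
i=0 j=1: A[i]=8<=B[j]=10 take 8, i++
i=1 j=1: A[i]=9<=B[j]=10 take 9, i++
i=2 j=1: A[i]=23>B[j]=10 take 10, j++
i=2 j=2: A[i]=23>B[j]=13 take 13, j++
i=2 j=3: A[i]=23<=B[j]=30 take 23, i++
i=3 j=3: A[i]=27<=B[j]=30 take 27, i++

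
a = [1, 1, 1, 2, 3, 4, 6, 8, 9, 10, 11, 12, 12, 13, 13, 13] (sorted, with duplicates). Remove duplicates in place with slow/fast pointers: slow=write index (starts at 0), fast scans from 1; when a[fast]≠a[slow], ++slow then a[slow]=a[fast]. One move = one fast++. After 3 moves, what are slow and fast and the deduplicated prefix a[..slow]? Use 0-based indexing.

(s=0,f=1) a[fast]=1=a[slow] dup → fast++
(s=0,f=2) a[fast]=1=a[slow] dup → fast++
(s=0,f=3) a[fast]=2≠a[slow]=1 write a[1]=2 → slow++,fast++

slow=1, fast=4, prefix=[1, 2]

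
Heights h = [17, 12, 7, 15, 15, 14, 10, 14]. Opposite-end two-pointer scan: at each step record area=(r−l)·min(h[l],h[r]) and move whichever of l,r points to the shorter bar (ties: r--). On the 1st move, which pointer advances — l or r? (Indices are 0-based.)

r

[0,7] min(17,14)*7=98 best=98 * → r--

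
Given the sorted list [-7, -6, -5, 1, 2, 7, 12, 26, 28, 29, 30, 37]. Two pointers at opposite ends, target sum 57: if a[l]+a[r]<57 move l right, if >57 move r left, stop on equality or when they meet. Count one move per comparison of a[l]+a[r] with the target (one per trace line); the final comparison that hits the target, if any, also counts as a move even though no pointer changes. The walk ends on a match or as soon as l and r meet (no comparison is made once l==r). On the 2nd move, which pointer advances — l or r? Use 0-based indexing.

l

[0,11] -7+37=30 <57 → l++
[1,11] -6+37=31 <57 → l++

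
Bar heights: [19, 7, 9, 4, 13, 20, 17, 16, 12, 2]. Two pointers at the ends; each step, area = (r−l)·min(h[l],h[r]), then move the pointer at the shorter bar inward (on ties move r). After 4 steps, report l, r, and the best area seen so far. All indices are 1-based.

l=1, r=6, best area=112

l=1 r=10: min(19,2)*9=18 best=18 *, r--
l=1 r=9: min(19,12)*8=96 best=96 *, r--
l=1 r=8: min(19,16)*7=112 best=112 *, r--
l=1 r=7: min(19,17)*6=102 best=112, r--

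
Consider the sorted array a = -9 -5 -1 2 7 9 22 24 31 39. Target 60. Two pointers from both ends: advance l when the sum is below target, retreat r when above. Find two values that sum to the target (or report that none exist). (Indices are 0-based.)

l=0 r=9: -9+39=30 <60, l++
l=1 r=9: -5+39=34 <60, l++
l=2 r=9: -1+39=38 <60, l++
l=3 r=9: 2+39=41 <60, l++
l=4 r=9: 7+39=46 <60, l++
l=5 r=9: 9+39=48 <60, l++
l=6 r=9: 22+39=61 >60, r--
l=6 r=8: 22+31=53 <60, l++
l=7 r=8: 24+31=55 <60, l++

no pair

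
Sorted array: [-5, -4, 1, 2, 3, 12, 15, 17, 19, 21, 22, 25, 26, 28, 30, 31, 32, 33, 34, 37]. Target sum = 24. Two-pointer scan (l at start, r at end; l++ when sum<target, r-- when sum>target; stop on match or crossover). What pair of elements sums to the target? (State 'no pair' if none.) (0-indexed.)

l=0 r=19: -5+37=32 >24, r--
l=0 r=18: -5+34=29 >24, r--
l=0 r=17: -5+33=28 >24, r--
l=0 r=16: -5+32=27 >24, r--
l=0 r=15: -5+31=26 >24, r--
l=0 r=14: -5+30=25 >24, r--
l=0 r=13: -5+28=23 <24, l++
l=1 r=13: -4+28=24, found

(-4, 28)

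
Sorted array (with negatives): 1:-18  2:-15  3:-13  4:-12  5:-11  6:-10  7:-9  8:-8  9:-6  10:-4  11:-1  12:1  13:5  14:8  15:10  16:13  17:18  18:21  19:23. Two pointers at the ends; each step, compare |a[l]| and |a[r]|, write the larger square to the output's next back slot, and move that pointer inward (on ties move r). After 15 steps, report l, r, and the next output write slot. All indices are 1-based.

l=10, r=13, next write slot=4

l=1 r=19: |-18|<=|23| out[19]=529, r--
l=1 r=18: |-18|<=|21| out[18]=441, r--
l=1 r=17: |-18|<=|18| out[17]=324, r--
l=1 r=16: |-18|>|13| out[16]=324, l++
l=2 r=16: |-15|>|13| out[15]=225, l++
l=3 r=16: |-13|<=|13| out[14]=169, r--
l=3 r=15: |-13|>|10| out[13]=169, l++
l=4 r=15: |-12|>|10| out[12]=144, l++
l=5 r=15: |-11|>|10| out[11]=121, l++
l=6 r=15: |-10|<=|10| out[10]=100, r--
l=6 r=14: |-10|>|8| out[9]=100, l++
l=7 r=14: |-9|>|8| out[8]=81, l++
l=8 r=14: |-8|<=|8| out[7]=64, r--
l=8 r=13: |-8|>|5| out[6]=64, l++
l=9 r=13: |-6|>|5| out[5]=36, l++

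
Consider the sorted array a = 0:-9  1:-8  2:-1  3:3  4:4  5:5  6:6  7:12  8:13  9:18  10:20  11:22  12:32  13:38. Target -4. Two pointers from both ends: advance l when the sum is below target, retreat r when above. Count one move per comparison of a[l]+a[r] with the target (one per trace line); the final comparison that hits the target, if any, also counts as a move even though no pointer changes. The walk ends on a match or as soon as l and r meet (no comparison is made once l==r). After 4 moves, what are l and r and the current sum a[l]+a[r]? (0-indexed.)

l=0 r=13: -9+38=29 >-4, r--
l=0 r=12: -9+32=23 >-4, r--
l=0 r=11: -9+22=13 >-4, r--
l=0 r=10: -9+20=11 >-4, r--

l=0, r=9, sum=9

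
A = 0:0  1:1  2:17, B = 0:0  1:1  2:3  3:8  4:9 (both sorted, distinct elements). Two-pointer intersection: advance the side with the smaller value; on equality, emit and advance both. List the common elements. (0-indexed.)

intersection = [0, 1]

[i=0,j=0] 0==0 emit → i++,j++
[i=1,j=1] 1==1 emit → i++,j++
[i=2,j=2] 17>3 → j++
[i=2,j=3] 17>8 → j++
[i=2,j=4] 17>9 → j++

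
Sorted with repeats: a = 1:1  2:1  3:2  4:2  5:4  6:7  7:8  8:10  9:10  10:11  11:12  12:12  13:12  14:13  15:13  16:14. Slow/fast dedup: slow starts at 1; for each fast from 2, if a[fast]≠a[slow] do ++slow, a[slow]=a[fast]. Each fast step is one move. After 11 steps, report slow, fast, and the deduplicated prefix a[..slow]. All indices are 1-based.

slow=8, fast=13, prefix=[1, 2, 4, 7, 8, 10, 11, 12]

slow=1 fast=2: a[fast]=1=a[slow] dup, fast++
slow=1 fast=3: a[fast]=2≠a[slow]=1 write a[2]=2, slow++,fast++
slow=2 fast=4: a[fast]=2=a[slow] dup, fast++
slow=2 fast=5: a[fast]=4≠a[slow]=2 write a[3]=4, slow++,fast++
slow=3 fast=6: a[fast]=7≠a[slow]=4 write a[4]=7, slow++,fast++
slow=4 fast=7: a[fast]=8≠a[slow]=7 write a[5]=8, slow++,fast++
slow=5 fast=8: a[fast]=10≠a[slow]=8 write a[6]=10, slow++,fast++
slow=6 fast=9: a[fast]=10=a[slow] dup, fast++
slow=6 fast=10: a[fast]=11≠a[slow]=10 write a[7]=11, slow++,fast++
slow=7 fast=11: a[fast]=12≠a[slow]=11 write a[8]=12, slow++,fast++
slow=8 fast=12: a[fast]=12=a[slow] dup, fast++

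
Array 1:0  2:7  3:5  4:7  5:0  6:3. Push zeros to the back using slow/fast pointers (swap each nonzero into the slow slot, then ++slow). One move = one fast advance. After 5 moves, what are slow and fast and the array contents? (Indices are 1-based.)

slow=4, fast=6, a=[7, 5, 7, 0, 0, 3]

(s=1,f=1) a[fast]=0 → fast++
(s=1,f=2) a[fast]=7≠0 swap→a[1]=7 → slow++,fast++
(s=2,f=3) a[fast]=5≠0 swap→a[2]=5 → slow++,fast++
(s=3,f=4) a[fast]=7≠0 swap→a[3]=7 → slow++,fast++
(s=4,f=5) a[fast]=0 → fast++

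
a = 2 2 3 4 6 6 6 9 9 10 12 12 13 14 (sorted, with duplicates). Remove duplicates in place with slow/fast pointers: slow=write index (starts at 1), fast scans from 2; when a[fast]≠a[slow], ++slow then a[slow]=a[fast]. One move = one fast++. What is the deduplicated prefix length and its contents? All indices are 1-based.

length 9; prefix = [2, 3, 4, 6, 9, 10, 12, 13, 14]

slow=1 fast=2: a[fast]=2=a[slow] dup, fast++
slow=1 fast=3: a[fast]=3≠a[slow]=2 write a[2]=3, slow++,fast++
slow=2 fast=4: a[fast]=4≠a[slow]=3 write a[3]=4, slow++,fast++
slow=3 fast=5: a[fast]=6≠a[slow]=4 write a[4]=6, slow++,fast++
slow=4 fast=6: a[fast]=6=a[slow] dup, fast++
slow=4 fast=7: a[fast]=6=a[slow] dup, fast++
slow=4 fast=8: a[fast]=9≠a[slow]=6 write a[5]=9, slow++,fast++
slow=5 fast=9: a[fast]=9=a[slow] dup, fast++
slow=5 fast=10: a[fast]=10≠a[slow]=9 write a[6]=10, slow++,fast++
slow=6 fast=11: a[fast]=12≠a[slow]=10 write a[7]=12, slow++,fast++
slow=7 fast=12: a[fast]=12=a[slow] dup, fast++
slow=7 fast=13: a[fast]=13≠a[slow]=12 write a[8]=13, slow++,fast++
slow=8 fast=14: a[fast]=14≠a[slow]=13 write a[9]=14, slow++,fast++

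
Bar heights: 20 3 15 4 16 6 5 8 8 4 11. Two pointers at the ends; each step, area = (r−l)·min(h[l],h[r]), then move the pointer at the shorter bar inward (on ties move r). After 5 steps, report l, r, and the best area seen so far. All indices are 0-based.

l=0 r=10: min(20,11)*10=110 best=110 *, r--
l=0 r=9: min(20,4)*9=36 best=110, r--
l=0 r=8: min(20,8)*8=64 best=110, r--
l=0 r=7: min(20,8)*7=56 best=110, r--
l=0 r=6: min(20,5)*6=30 best=110, r--

l=0, r=5, best area=110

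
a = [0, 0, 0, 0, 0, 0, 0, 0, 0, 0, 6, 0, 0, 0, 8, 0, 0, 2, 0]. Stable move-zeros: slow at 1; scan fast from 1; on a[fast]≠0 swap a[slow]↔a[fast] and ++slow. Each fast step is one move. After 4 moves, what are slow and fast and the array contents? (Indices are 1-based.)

slow=1, fast=5, a=[0, 0, 0, 0, 0, 0, 0, 0, 0, 0, 6, 0, 0, 0, 8, 0, 0, 2, 0]

slow=1 fast=1: a[fast]=0, fast++
slow=1 fast=2: a[fast]=0, fast++
slow=1 fast=3: a[fast]=0, fast++
slow=1 fast=4: a[fast]=0, fast++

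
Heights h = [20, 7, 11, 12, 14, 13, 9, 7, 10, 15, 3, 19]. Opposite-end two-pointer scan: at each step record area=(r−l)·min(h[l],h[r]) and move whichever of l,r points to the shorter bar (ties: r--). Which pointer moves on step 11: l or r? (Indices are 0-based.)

r

[0,11] min(20,19)*11=209 best=209 * → r--
[0,10] min(20,3)*10=30 best=209 → r--
[0,9] min(20,15)*9=135 best=209 → r--
[0,8] min(20,10)*8=80 best=209 → r--
[0,7] min(20,7)*7=49 best=209 → r--
[0,6] min(20,9)*6=54 best=209 → r--
[0,5] min(20,13)*5=65 best=209 → r--
[0,4] min(20,14)*4=56 best=209 → r--
[0,3] min(20,12)*3=36 best=209 → r--
[0,2] min(20,11)*2=22 best=209 → r--
[0,1] min(20,7)*1=7 best=209 → r--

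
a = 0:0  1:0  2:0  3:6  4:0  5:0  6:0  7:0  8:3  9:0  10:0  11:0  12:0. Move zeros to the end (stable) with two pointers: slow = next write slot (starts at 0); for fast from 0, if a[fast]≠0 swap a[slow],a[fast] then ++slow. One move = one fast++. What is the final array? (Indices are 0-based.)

[6, 3, 0, 0, 0, 0, 0, 0, 0, 0, 0, 0, 0]

(s=0,f=0) a[fast]=0 → fast++
(s=0,f=1) a[fast]=0 → fast++
(s=0,f=2) a[fast]=0 → fast++
(s=0,f=3) a[fast]=6≠0 swap→a[0]=6 → slow++,fast++
(s=1,f=4) a[fast]=0 → fast++
(s=1,f=5) a[fast]=0 → fast++
(s=1,f=6) a[fast]=0 → fast++
(s=1,f=7) a[fast]=0 → fast++
(s=1,f=8) a[fast]=3≠0 swap→a[1]=3 → slow++,fast++
(s=2,f=9) a[fast]=0 → fast++
(s=2,f=10) a[fast]=0 → fast++
(s=2,f=11) a[fast]=0 → fast++
(s=2,f=12) a[fast]=0 → fast++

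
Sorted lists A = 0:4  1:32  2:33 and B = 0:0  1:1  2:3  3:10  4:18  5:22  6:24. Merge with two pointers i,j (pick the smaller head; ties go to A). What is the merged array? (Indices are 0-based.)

[0, 1, 3, 4, 10, 18, 22, 24, 32, 33]

[i=0,j=0] A[i]=4>B[j]=0 take 0 → j++
[i=0,j=1] A[i]=4>B[j]=1 take 1 → j++
[i=0,j=2] A[i]=4>B[j]=3 take 3 → j++
[i=0,j=3] A[i]=4<=B[j]=10 take 4 → i++
[i=1,j=3] A[i]=32>B[j]=10 take 10 → j++
[i=1,j=4] A[i]=32>B[j]=18 take 18 → j++
[i=1,j=5] A[i]=32>B[j]=22 take 22 → j++
[i=1,j=6] A[i]=32>B[j]=24 take 24 → j++
[i=1,j=7] B done, take A[i]=32 → i++
[i=2,j=7] B done, take A[i]=33 → i++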